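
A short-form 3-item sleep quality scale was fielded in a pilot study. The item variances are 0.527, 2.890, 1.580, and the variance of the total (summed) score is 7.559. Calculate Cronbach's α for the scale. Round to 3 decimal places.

Σσᵢ² = 0.527 + 2.890 + 1.580 = 4.997
α = (k/(k−1))·(1 − Σσᵢ²/Var(T)) = (3/2)·(1 − 4.997/7.559) = 0.508

Cronbach's α = 0.508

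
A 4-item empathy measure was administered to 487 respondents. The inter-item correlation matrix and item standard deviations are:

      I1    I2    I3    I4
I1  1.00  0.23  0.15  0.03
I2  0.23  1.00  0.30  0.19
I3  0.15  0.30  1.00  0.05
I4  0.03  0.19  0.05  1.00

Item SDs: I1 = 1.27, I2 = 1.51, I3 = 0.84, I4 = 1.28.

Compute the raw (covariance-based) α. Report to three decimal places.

Σσ²ᵢ = 1.27² + 1.51² + 0.84² + 1.28² = 6.2370
Covariances σ_ij = r_ij · s_i · s_j:
  σ(I1,I2) = 0.23 × 1.27 × 1.51 = 0.4411
  σ(I1,I3) = 0.15 × 1.27 × 0.84 = 0.1600
  σ(I1,I4) = 0.03 × 1.27 × 1.28 = 0.0488
  σ(I2,I3) = 0.30 × 1.51 × 0.84 = 0.3805
  σ(I2,I4) = 0.19 × 1.51 × 1.28 = 0.3672
  σ(I3,I4) = 0.05 × 0.84 × 1.28 = 0.0538
σ²_T = Σσ²ᵢ + 2·Σσ_ij = 6.2370 + 2 × 1.4514 = 9.1398
α = (4/3)·(1 − 6.2370/9.1398) = 0.423

α = 0.423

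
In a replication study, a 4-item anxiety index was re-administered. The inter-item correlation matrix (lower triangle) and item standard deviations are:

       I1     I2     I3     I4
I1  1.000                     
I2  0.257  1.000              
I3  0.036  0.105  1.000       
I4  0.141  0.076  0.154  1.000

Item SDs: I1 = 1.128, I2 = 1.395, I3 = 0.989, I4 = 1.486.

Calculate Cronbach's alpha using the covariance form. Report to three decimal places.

Σσ²ᵢ = 1.128² + 1.395² + 0.989² + 1.486² = 6.4047
Covariances σ_ij = r_ij · s_i · s_j:
  σ(I1,I2) = 0.257 × 1.128 × 1.395 = 0.4044
  σ(I1,I3) = 0.036 × 1.128 × 0.989 = 0.0402
  σ(I1,I4) = 0.141 × 1.128 × 1.486 = 0.2363
  σ(I2,I3) = 0.105 × 1.395 × 0.989 = 0.1449
  σ(I2,I4) = 0.076 × 1.395 × 1.486 = 0.1575
  σ(I3,I4) = 0.154 × 0.989 × 1.486 = 0.2263
σ²_T = Σσ²ᵢ + 2·Σσ_ij = 6.4047 + 2 × 1.2096 = 8.8239
α = (4/3)·(1 − 6.4047/8.8239) = 0.366

Cronbach's alpha = 0.366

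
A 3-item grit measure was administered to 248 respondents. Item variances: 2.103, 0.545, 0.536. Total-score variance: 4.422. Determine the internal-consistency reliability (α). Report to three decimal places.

ΣVar(i) = 2.103 + 0.545 + 0.536 = 3.184
α = (k/(k−1))·(1 − ΣVar(i)/Var(T)) = (3/2)·(1 − 3.184/4.422) = 0.420

α = 0.420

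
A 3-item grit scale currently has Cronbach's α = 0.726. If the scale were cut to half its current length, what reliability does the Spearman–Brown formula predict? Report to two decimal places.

predicted reliability = 0.57

Length factor m = 1/2
α' = m·α / (1 − (1−m)·α)
   = 1/2 × 0.726 / (1 − (1 − 1/2) × 0.726)
   = 0.3630 / 0.6370 = 0.57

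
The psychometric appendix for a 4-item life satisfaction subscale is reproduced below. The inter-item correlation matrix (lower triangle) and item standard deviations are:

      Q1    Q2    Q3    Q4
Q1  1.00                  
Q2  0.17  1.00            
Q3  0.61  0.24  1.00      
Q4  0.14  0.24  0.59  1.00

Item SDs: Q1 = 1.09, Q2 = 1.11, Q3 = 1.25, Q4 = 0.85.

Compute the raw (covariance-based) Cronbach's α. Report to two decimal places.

Σσ²ᵢ = 1.09² + 1.11² + 1.25² + 0.85² = 4.7052
Covariances σ_ij = r_ij · s_i · s_j:
  σ(Q1,Q2) = 0.17 × 1.09 × 1.11 = 0.2057
  σ(Q1,Q3) = 0.61 × 1.09 × 1.25 = 0.8311
  σ(Q1,Q4) = 0.14 × 1.09 × 0.85 = 0.1297
  σ(Q2,Q3) = 0.24 × 1.11 × 1.25 = 0.3330
  σ(Q2,Q4) = 0.24 × 1.11 × 0.85 = 0.2264
  σ(Q3,Q4) = 0.59 × 1.25 × 0.85 = 0.6269
σ²_T = Σσ²ᵢ + 2·Σσ_ij = 4.7052 + 2 × 2.3528 = 9.4108
α = (4/3)·(1 − 4.7052/9.4108) = 0.67

Cronbach's α = 0.67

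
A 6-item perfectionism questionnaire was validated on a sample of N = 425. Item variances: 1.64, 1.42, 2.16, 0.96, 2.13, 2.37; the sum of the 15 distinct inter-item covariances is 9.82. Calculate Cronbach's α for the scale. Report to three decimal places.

sum of item variances = 1.64 + 1.42 + 2.16 + 0.96 + 2.13 + 2.37 = 10.68
Sum of distinct covariances = 9.82
total variance = sum of item variances + 2·Σcov = 10.68 + 2 × 9.82 = 30.32
α = (6/5)·(1 − 10.68/30.32) = 0.777

α = 0.777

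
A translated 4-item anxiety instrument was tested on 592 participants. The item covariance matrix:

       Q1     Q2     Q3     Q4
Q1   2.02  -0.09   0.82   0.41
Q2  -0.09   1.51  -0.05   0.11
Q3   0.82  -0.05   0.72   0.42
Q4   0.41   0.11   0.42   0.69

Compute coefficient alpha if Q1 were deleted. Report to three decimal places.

Remaining items: Q2, Q3, Q4 (k = 3).
ΣVar(i) = 1.51 + 0.72 + 0.69 = 2.92
σ²_T = 2.92 + 2 × 0.48 = 3.88
α (item deleted) = (3/2)·(1 − 2.92/3.88) = 0.371

α = 0.371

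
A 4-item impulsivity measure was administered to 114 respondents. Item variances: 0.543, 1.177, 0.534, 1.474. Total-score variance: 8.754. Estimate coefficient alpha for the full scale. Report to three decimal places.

ΣVar(i) = 0.543 + 1.177 + 0.534 + 1.474 = 3.728
α = (k/(k−1))·(1 − ΣVar(i)/total variance) = (4/3)·(1 − 3.728/8.754) = 0.766

α = 0.766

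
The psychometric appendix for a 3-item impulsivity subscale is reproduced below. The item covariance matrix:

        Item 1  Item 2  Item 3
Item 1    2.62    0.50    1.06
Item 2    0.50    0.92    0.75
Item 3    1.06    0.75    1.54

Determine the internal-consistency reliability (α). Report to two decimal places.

α = 0.71

sum of item variances = 2.62 + 0.92 + 1.54 = 5.08
Σ_{i<j} σ_ij = 2.31
σ²_total = 5.08 + 2 × 2.31 = 9.70
α = (k/(k−1))·(1 − sum of item variances/σ²_total) = (3/2)·(1 − 5.08/9.70) = 0.71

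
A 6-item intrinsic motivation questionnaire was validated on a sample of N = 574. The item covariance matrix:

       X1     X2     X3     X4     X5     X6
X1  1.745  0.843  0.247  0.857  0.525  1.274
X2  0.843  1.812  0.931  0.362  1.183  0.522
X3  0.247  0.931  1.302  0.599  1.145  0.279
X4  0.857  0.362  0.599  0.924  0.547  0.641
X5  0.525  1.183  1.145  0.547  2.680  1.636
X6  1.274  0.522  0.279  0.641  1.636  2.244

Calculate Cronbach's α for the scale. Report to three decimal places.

α = 0.821

ΣVar(i) = 1.745 + 1.812 + 1.302 + 0.924 + 2.680 + 2.244 = 10.707
Sum of off-diagonal covariances = 11.591
σ²_total = 10.707 + 2 × 11.591 = 33.889
α = (k/(k−1))·(1 − ΣVar(i)/σ²_total) = (6/5)·(1 − 10.707/33.889) = 0.821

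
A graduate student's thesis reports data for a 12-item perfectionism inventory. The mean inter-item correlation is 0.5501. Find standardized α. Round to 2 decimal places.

standardized α = 0.94

Standardized α = k·r̄ / (1 + (k−1)·r̄) = 12 × 0.5501 / (1 + 11 × 0.5501)
  = 6.6012 / 7.0511 = 0.94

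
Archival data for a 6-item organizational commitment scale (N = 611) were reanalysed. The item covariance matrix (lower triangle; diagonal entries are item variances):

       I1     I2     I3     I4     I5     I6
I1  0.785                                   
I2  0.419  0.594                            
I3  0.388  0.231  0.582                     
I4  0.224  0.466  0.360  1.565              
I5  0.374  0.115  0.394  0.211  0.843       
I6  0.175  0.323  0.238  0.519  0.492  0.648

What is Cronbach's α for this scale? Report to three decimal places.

Cronbach's α = 0.795

Σσ²ᵢ = 0.785 + 0.594 + 0.582 + 1.565 + 0.843 + 0.648 = 5.017
Sum of off-diagonal covariances = 4.929
σ²_T = 5.017 + 2 × 4.929 = 14.875
α = (k/(k−1))·(1 − Σσ²ᵢ/σ²_T) = (6/5)·(1 − 5.017/14.875) = 0.795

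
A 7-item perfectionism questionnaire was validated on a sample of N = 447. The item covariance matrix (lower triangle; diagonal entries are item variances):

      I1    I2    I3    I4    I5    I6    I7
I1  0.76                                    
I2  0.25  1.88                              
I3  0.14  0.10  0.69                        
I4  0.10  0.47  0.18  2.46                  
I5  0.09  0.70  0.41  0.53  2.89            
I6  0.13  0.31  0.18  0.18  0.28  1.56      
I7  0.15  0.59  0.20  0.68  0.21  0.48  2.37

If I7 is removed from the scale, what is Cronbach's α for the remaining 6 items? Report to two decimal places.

Remaining items: I1, I2, I3, I4, I5, I6 (k = 6).
ΣVar(i) = 0.76 + 1.88 + 0.69 + 2.46 + 2.89 + 1.56 = 10.24
Var(T) = 10.24 + 2 × 4.05 = 18.34
α (item deleted) = (6/5)·(1 − 10.24/18.34) = 0.53

Cronbach's α = 0.53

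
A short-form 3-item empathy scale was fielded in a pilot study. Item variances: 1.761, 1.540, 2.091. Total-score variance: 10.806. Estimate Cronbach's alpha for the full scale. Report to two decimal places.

Σσᵢ² = 1.761 + 1.540 + 2.091 = 5.392
α = (k/(k−1))·(1 − Σσᵢ²/σ²_total) = (3/2)·(1 − 5.392/10.806) = 0.75

Cronbach's alpha = 0.75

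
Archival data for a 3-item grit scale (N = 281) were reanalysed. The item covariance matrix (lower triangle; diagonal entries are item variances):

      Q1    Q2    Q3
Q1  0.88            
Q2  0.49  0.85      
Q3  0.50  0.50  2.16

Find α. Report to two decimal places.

sum of item variances = 0.88 + 0.85 + 2.16 = 3.89
Sum of the distinct covariances = 1.49
σ²_T = 3.89 + 2 × 1.49 = 6.87
α = (k/(k−1))·(1 − sum of item variances/σ²_T) = (3/2)·(1 − 3.89/6.87) = 0.65

α = 0.65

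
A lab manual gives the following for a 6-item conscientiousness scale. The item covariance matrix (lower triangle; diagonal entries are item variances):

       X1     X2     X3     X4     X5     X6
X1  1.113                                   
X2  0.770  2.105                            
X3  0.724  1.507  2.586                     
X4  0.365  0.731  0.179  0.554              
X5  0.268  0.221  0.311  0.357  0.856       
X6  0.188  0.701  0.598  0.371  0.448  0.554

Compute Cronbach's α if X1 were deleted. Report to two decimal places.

Remaining items: X2, X3, X4, X5, X6 (k = 5).
sum of item variances = 2.105 + 2.586 + 0.554 + 0.856 + 0.554 = 6.655
Var(T) = 6.655 + 2 × 5.424 = 17.503
α (item deleted) = (5/4)·(1 − 6.655/17.503) = 0.77

Cronbach's α = 0.77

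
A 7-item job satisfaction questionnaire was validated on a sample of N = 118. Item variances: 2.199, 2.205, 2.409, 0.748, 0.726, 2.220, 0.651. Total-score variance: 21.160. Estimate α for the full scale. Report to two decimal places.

sum of item variances = 2.199 + 2.205 + 2.409 + 0.748 + 0.726 + 2.220 + 0.651 = 11.158
α = (k/(k−1))·(1 − sum of item variances/Var(T)) = (7/6)·(1 − 11.158/21.160) = 0.55

α = 0.55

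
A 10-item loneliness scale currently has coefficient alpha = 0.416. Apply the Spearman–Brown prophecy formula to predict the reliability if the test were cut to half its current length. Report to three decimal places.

Length factor m = 1/2
α' = m·α / (1 − (1−m)·α)
   = 1/2 × 0.416 / (1 − (1 − 1/2) × 0.416)
   = 0.2080 / 0.7920 = 0.263

predicted reliability = 0.263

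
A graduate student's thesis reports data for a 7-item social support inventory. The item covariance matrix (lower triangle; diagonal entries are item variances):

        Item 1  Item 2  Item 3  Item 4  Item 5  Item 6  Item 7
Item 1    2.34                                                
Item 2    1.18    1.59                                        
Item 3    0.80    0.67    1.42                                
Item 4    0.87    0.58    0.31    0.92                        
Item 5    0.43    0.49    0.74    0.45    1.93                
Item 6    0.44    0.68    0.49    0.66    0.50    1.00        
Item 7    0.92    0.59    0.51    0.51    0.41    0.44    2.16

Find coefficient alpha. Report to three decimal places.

Σσ²ᵢ = 2.34 + 1.59 + 1.42 + 0.92 + 1.93 + 1.00 + 2.16 = 11.36
Sum of the distinct covariances = 12.67
total variance = 11.36 + 2 × 12.67 = 36.70
α = (k/(k−1))·(1 − Σσ²ᵢ/total variance) = (7/6)·(1 − 11.36/36.70) = 0.806

α = 0.806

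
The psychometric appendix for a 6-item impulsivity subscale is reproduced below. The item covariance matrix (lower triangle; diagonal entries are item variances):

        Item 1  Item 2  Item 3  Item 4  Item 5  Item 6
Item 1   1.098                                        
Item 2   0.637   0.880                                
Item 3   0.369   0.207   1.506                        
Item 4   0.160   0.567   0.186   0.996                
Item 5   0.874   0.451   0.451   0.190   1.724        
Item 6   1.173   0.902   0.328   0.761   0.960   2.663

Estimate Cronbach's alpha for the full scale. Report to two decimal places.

α = 0.78

Σσ²ᵢ = 1.098 + 0.880 + 1.506 + 0.996 + 1.724 + 2.663 = 8.867
Sum of the distinct covariances = 8.216
σ²_total = 8.867 + 2 × 8.216 = 25.299
α = (k/(k−1))·(1 − Σσ²ᵢ/σ²_total) = (6/5)·(1 − 8.867/25.299) = 0.78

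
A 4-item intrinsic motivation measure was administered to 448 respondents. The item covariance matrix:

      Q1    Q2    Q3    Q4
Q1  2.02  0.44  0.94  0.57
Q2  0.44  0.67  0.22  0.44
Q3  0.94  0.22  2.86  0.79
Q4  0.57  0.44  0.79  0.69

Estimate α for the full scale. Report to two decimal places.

Σσ²ᵢ = 2.02 + 0.67 + 2.86 + 0.69 = 6.24
Σ_{i<j} σ_ij = 3.40
σ²_total = 6.24 + 2 × 3.40 = 13.04
α = (k/(k−1))·(1 − Σσ²ᵢ/σ²_total) = (4/3)·(1 − 6.24/13.04) = 0.70

α = 0.70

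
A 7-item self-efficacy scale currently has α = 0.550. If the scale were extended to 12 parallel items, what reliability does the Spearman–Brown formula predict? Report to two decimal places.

predicted reliability = 0.68

Length factor m = 12/7 = 1.7143
α' = m·α / (1 + (m−1)·α)
   = 12/7 × 0.550 / (1 + (12/7 − 1) × 0.550)
   = 0.9429 / 1.3929 = 0.68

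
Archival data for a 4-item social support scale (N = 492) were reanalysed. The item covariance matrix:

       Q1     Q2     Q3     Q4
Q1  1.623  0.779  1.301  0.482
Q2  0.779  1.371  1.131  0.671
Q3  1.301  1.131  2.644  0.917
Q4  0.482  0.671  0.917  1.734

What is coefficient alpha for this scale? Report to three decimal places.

ΣVar(i) = 1.623 + 1.371 + 2.644 + 1.734 = 7.372
Sum of the distinct covariances = 5.281
Var(T) = 7.372 + 2 × 5.281 = 17.934
α = (k/(k−1))·(1 − ΣVar(i)/Var(T)) = (4/3)·(1 − 7.372/17.934) = 0.785

α = 0.785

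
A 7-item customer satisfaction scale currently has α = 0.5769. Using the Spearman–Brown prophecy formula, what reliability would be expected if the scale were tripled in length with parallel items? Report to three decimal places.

predicted reliability = 0.804

Length factor m = 3
α' = m·α / (1 + (m−1)·α)
   = 3 × 0.5769 / (1 + (3 − 1) × 0.5769)
   = 1.7307 / 2.1538 = 0.804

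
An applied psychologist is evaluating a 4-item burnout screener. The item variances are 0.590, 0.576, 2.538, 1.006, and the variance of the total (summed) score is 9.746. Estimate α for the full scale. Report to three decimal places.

sum of item variances = 0.590 + 0.576 + 2.538 + 1.006 = 4.710
α = (k/(k−1))·(1 − sum of item variances/σ²_T) = (4/3)·(1 − 4.710/9.746) = 0.689

α = 0.689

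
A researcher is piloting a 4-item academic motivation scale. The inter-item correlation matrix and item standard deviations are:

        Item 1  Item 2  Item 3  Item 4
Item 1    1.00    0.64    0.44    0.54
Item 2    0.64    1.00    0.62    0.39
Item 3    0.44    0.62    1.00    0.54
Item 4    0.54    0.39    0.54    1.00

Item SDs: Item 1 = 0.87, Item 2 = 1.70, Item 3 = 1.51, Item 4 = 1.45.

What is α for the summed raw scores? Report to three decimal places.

α = 0.796

Σσ²ᵢ = 0.87² + 1.70² + 1.51² + 1.45² = 8.0295
Covariances σ_ij = r_ij · s_i · s_j:
  σ(Item 1,Item 2) = 0.64 × 0.87 × 1.70 = 0.9466
  σ(Item 1,Item 3) = 0.44 × 0.87 × 1.51 = 0.5780
  σ(Item 1,Item 4) = 0.54 × 0.87 × 1.45 = 0.6812
  σ(Item 2,Item 3) = 0.62 × 1.70 × 1.51 = 1.5915
  σ(Item 2,Item 4) = 0.39 × 1.70 × 1.45 = 0.9614
  σ(Item 3,Item 4) = 0.54 × 1.51 × 1.45 = 1.1823
σ²_T = Σσ²ᵢ + 2·Σσ_ij = 8.0295 + 2 × 5.9410 = 19.9115
α = (4/3)·(1 − 8.0295/19.9115) = 0.796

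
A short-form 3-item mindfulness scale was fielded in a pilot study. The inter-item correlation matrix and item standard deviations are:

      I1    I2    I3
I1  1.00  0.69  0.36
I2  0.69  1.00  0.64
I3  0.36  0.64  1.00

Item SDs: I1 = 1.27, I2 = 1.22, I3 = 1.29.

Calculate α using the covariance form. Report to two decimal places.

α = 0.79

Σσ²ᵢ = 1.27² + 1.22² + 1.29² = 4.7654
Covariances σ_ij = r_ij · s_i · s_j:
  σ(I1,I2) = 0.69 × 1.27 × 1.22 = 1.0691
  σ(I1,I3) = 0.36 × 1.27 × 1.29 = 0.5898
  σ(I2,I3) = 0.64 × 1.22 × 1.29 = 1.0072
σ²_T = Σσ²ᵢ + 2·Σσ_ij = 4.7654 + 2 × 2.6661 = 10.0976
α = (3/2)·(1 − 4.7654/10.0976) = 0.79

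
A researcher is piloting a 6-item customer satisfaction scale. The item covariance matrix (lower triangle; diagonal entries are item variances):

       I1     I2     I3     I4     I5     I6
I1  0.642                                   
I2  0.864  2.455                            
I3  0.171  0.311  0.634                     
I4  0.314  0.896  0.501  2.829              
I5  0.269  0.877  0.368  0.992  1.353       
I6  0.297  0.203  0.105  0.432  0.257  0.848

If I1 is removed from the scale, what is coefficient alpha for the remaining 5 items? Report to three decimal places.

Remaining items: I2, I3, I4, I5, I6 (k = 5).
ΣVar(i) = 2.455 + 0.634 + 2.829 + 1.353 + 0.848 = 8.119
Var(T) = 8.119 + 2 × 4.942 = 18.003
α (item deleted) = (5/4)·(1 − 8.119/18.003) = 0.686

coefficient alpha = 0.686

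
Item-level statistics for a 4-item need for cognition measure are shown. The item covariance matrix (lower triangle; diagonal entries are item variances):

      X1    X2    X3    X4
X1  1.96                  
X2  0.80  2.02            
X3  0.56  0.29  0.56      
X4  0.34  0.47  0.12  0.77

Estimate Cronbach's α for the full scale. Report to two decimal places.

Cronbach's α = 0.66

sum of item variances = 1.96 + 2.02 + 0.56 + 0.77 = 5.31
Sum of the distinct covariances = 2.58
total variance = 5.31 + 2 × 2.58 = 10.47
α = (k/(k−1))·(1 − sum of item variances/total variance) = (4/3)·(1 − 5.31/10.47) = 0.66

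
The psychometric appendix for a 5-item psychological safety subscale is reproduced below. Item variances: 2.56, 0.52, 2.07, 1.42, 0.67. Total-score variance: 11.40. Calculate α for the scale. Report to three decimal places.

sum of item variances = 2.56 + 0.52 + 2.07 + 1.42 + 0.67 = 7.24
α = (k/(k−1))·(1 − sum of item variances/total variance) = (5/4)·(1 − 7.24/11.40) = 0.456

α = 0.456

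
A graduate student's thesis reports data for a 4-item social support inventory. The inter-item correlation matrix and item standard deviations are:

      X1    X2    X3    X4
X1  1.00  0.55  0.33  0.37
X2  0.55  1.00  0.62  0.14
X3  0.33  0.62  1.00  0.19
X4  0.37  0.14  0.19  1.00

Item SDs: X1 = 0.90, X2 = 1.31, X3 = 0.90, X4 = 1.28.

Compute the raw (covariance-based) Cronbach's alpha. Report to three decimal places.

α = 0.672

Σσ²ᵢ = 0.90² + 1.31² + 0.90² + 1.28² = 4.9745
Covariances σ_ij = r_ij · s_i · s_j:
  σ(X1,X2) = 0.55 × 0.90 × 1.31 = 0.6485
  σ(X1,X3) = 0.33 × 0.90 × 0.90 = 0.2673
  σ(X1,X4) = 0.37 × 0.90 × 1.28 = 0.4262
  σ(X2,X3) = 0.62 × 1.31 × 0.90 = 0.7310
  σ(X2,X4) = 0.14 × 1.31 × 1.28 = 0.2348
  σ(X3,X4) = 0.19 × 0.90 × 1.28 = 0.2189
σ²_T = Σσ²ᵢ + 2·Σσ_ij = 4.9745 + 2 × 2.5267 = 10.0279
α = (4/3)·(1 − 4.9745/10.0279) = 0.672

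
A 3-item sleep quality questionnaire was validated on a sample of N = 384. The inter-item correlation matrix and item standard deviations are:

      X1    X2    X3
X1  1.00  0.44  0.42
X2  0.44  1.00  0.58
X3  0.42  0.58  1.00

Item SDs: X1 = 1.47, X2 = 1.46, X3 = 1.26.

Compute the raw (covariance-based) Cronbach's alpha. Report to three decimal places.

Σσ²ᵢ = 1.47² + 1.46² + 1.26² = 5.8801
Covariances σ_ij = r_ij · s_i · s_j:
  σ(X1,X2) = 0.44 × 1.47 × 1.46 = 0.9443
  σ(X1,X3) = 0.42 × 1.47 × 1.26 = 0.7779
  σ(X2,X3) = 0.58 × 1.46 × 1.26 = 1.0670
σ²_T = Σσ²ᵢ + 2·Σσ_ij = 5.8801 + 2 × 2.7892 = 11.4585
α = (3/2)·(1 − 5.8801/11.4585) = 0.730

Cronbach's alpha = 0.730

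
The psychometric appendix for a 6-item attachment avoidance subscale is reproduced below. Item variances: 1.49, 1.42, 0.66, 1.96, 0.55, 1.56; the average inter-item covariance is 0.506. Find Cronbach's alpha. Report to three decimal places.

α = 0.798

ΣVar(i) = 1.49 + 1.42 + 0.66 + 1.96 + 0.55 + 1.56 = 7.64
Sum of the 15 distinct covariances = 15 × 0.506 = 7.590
Var(T) = ΣVar(i) + 2·Σcov = 7.64 + 2 × 7.590 = 22.820
α = (6/5)·(1 − 7.64/22.820) = 0.798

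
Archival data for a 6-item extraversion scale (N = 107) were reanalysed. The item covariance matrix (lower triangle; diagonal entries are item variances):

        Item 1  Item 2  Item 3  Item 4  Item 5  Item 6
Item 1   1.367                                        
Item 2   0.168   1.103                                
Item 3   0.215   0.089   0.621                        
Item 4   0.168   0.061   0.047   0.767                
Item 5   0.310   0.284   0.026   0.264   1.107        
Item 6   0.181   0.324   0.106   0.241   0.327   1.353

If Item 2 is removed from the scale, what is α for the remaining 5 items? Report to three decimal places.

Remaining items: Item 1, Item 3, Item 4, Item 5, Item 6 (k = 5).
Σσᵢ² = 1.367 + 0.621 + 0.767 + 1.107 + 1.353 = 5.215
total variance = 5.215 + 2 × 1.885 = 8.985
α (item deleted) = (5/4)·(1 − 5.215/8.985) = 0.524

α = 0.524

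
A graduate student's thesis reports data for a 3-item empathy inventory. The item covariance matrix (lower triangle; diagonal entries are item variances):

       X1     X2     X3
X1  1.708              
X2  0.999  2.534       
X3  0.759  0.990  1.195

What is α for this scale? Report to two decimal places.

α = 0.75

ΣVar(i) = 1.708 + 2.534 + 1.195 = 5.437
Σ_{i<j} σ_ij = 2.748
Var(T) = 5.437 + 2 × 2.748 = 10.933
α = (k/(k−1))·(1 − ΣVar(i)/Var(T)) = (3/2)·(1 − 5.437/10.933) = 0.75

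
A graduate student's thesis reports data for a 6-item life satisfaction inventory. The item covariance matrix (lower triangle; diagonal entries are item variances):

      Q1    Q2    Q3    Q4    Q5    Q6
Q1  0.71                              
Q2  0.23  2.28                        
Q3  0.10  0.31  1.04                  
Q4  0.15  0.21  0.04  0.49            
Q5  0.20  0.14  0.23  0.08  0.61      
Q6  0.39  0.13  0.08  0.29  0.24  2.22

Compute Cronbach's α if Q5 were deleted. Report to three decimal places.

Remaining items: Q1, Q2, Q3, Q4, Q6 (k = 5).
ΣVar(i) = 0.71 + 2.28 + 1.04 + 0.49 + 2.22 = 6.74
σ²_T = 6.74 + 2 × 1.93 = 10.60
α (item deleted) = (5/4)·(1 − 6.74/10.60) = 0.455

Cronbach's α = 0.455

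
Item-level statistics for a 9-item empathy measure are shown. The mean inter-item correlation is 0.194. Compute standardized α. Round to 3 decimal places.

Standardized α = k·r̄ / (1 + (k−1)·r̄) = 9 × 0.194 / (1 + 8 × 0.194)
  = 1.7460 / 2.5520 = 0.684

standardized α = 0.684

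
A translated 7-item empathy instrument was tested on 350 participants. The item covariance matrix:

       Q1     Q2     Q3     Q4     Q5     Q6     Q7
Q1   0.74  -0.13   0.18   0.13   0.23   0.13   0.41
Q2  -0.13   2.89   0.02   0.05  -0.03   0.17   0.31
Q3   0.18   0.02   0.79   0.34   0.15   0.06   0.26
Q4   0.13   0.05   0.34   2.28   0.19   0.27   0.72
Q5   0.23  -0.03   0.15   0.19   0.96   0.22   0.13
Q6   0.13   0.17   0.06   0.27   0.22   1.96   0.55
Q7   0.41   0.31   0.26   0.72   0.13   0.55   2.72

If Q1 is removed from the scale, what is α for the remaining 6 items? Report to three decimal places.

Remaining items: Q2, Q3, Q4, Q5, Q6, Q7 (k = 6).
sum of item variances = 2.89 + 0.79 + 2.28 + 0.96 + 1.96 + 2.72 = 11.60
total variance = 11.60 + 2 × 3.41 = 18.42
α (item deleted) = (6/5)·(1 − 11.60/18.42) = 0.444

α = 0.444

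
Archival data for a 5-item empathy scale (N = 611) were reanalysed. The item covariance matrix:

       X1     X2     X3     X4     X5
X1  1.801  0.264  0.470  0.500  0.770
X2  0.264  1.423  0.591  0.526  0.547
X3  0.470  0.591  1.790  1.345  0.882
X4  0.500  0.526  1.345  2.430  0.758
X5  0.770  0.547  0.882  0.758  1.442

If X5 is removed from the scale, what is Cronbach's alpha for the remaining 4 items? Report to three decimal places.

Remaining items: X1, X2, X3, X4 (k = 4).
Σσᵢ² = 1.801 + 1.423 + 1.790 + 2.430 = 7.444
σ²_T = 7.444 + 2 × 3.696 = 14.836
α (item deleted) = (4/3)·(1 − 7.444/14.836) = 0.664

α = 0.664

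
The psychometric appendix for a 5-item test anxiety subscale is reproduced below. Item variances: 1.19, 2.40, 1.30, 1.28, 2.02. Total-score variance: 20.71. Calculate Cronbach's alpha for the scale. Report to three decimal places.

Cronbach's alpha = 0.756

ΣVar(i) = 1.19 + 2.40 + 1.30 + 1.28 + 2.02 = 8.19
α = (k/(k−1))·(1 − ΣVar(i)/Var(T)) = (5/4)·(1 − 8.19/20.71) = 0.756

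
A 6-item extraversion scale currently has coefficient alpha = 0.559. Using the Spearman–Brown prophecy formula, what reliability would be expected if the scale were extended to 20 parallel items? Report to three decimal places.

Length factor m = 20/6 = 3.3333
α' = m·α / (1 + (m−1)·α)
   = 20/6 × 0.559 / (1 + (20/6 − 1) × 0.559)
   = 1.8633 / 2.3043 = 0.809

predicted reliability = 0.809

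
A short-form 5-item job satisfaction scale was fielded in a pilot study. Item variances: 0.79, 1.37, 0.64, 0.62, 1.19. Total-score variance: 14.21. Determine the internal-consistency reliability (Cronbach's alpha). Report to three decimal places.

α = 0.844

Σσ²ᵢ = 0.79 + 1.37 + 0.64 + 0.62 + 1.19 = 4.61
α = (k/(k−1))·(1 − Σσ²ᵢ/Var(T)) = (5/4)·(1 − 4.61/14.21) = 0.844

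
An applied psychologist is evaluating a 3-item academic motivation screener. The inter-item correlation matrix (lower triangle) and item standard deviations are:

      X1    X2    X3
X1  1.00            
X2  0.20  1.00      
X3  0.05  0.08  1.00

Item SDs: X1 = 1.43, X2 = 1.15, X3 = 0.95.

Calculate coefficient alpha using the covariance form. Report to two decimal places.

Σσ²ᵢ = 1.43² + 1.15² + 0.95² = 4.2699
Covariances σ_ij = r_ij · s_i · s_j:
  σ(X1,X2) = 0.20 × 1.43 × 1.15 = 0.3289
  σ(X1,X3) = 0.05 × 1.43 × 0.95 = 0.0679
  σ(X2,X3) = 0.08 × 1.15 × 0.95 = 0.0874
σ²_T = Σσ²ᵢ + 2·Σσ_ij = 4.2699 + 2 × 0.4842 = 5.2383
α = (3/2)·(1 − 4.2699/5.2383) = 0.28

coefficient alpha = 0.28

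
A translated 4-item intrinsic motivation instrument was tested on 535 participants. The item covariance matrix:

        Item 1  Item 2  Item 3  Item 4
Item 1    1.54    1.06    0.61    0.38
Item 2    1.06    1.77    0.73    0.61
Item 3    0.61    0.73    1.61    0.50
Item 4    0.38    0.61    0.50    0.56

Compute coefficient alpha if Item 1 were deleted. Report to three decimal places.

α = 0.724

Remaining items: Item 2, Item 3, Item 4 (k = 3).
Σσ²ᵢ = 1.77 + 1.61 + 0.56 = 3.94
total variance = 3.94 + 2 × 1.84 = 7.62
α (item deleted) = (3/2)·(1 − 3.94/7.62) = 0.724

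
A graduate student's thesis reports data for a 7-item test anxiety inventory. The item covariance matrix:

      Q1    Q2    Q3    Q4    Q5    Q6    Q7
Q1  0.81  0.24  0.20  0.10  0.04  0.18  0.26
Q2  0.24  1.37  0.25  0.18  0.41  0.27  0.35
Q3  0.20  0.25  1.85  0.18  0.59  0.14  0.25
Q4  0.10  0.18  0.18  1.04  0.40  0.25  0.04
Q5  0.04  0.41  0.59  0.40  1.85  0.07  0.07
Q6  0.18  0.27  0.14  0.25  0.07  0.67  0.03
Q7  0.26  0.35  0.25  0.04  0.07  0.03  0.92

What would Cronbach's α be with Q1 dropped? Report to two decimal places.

Cronbach's α = 0.57

Remaining items: Q2, Q3, Q4, Q5, Q6, Q7 (k = 6).
Σσᵢ² = 1.37 + 1.85 + 1.04 + 1.85 + 0.67 + 0.92 = 7.70
σ²_T = 7.70 + 2 × 3.48 = 14.66
α (item deleted) = (6/5)·(1 − 7.70/14.66) = 0.57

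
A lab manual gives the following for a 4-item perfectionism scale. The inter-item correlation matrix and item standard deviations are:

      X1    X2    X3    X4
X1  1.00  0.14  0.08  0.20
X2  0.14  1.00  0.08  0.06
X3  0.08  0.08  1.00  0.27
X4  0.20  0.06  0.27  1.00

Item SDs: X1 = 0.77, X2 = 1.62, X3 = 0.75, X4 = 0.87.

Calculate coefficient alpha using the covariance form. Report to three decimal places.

Σσ²ᵢ = 0.77² + 1.62² + 0.75² + 0.87² = 4.5367
Covariances σ_ij = r_ij · s_i · s_j:
  σ(X1,X2) = 0.14 × 0.77 × 1.62 = 0.1746
  σ(X1,X3) = 0.08 × 0.77 × 0.75 = 0.0462
  σ(X1,X4) = 0.20 × 0.77 × 0.87 = 0.1340
  σ(X2,X3) = 0.08 × 1.62 × 0.75 = 0.0972
  σ(X2,X4) = 0.06 × 1.62 × 0.87 = 0.0846
  σ(X3,X4) = 0.27 × 0.75 × 0.87 = 0.1762
σ²_T = Σσ²ᵢ + 2·Σσ_ij = 4.5367 + 2 × 0.7128 = 5.9623
α = (4/3)·(1 − 4.5367/5.9623) = 0.319

α = 0.319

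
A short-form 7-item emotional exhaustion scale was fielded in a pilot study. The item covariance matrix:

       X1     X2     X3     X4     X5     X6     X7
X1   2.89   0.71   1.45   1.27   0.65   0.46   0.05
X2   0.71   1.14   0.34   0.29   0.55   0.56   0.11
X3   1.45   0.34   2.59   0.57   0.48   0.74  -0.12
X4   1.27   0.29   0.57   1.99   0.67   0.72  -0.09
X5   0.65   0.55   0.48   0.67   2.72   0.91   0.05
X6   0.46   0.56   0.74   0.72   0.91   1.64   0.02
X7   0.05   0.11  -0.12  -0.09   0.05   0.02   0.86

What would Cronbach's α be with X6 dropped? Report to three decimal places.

α = 0.641

Remaining items: X1, X2, X3, X4, X5, X7 (k = 6).
Σσᵢ² = 2.89 + 1.14 + 2.59 + 1.99 + 2.72 + 0.86 = 12.19
Var(T) = 12.19 + 2 × 6.98 = 26.15
α (item deleted) = (6/5)·(1 − 12.19/26.15) = 0.641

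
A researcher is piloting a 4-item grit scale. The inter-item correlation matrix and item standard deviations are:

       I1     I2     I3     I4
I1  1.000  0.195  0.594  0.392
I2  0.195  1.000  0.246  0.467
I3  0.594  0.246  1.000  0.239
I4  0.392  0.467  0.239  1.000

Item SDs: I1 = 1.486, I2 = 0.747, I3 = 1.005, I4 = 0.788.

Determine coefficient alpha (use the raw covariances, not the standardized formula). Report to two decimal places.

Σσ²ᵢ = 1.486² + 0.747² + 1.005² + 0.788² = 4.3972
Covariances σ_ij = r_ij · s_i · s_j:
  σ(I1,I2) = 0.195 × 1.486 × 0.747 = 0.2165
  σ(I1,I3) = 0.594 × 1.486 × 1.005 = 0.8871
  σ(I1,I4) = 0.392 × 1.486 × 0.788 = 0.4590
  σ(I2,I3) = 0.246 × 0.747 × 1.005 = 0.1847
  σ(I2,I4) = 0.467 × 0.747 × 0.788 = 0.2749
  σ(I3,I4) = 0.239 × 1.005 × 0.788 = 0.1893
σ²_T = Σσ²ᵢ + 2·Σσ_ij = 4.3972 + 2 × 2.2115 = 8.8202
α = (4/3)·(1 − 4.3972/8.8202) = 0.67

coefficient alpha = 0.67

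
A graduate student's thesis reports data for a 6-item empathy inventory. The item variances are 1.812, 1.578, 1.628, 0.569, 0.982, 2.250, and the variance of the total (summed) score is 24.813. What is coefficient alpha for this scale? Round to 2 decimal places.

sum of item variances = 1.812 + 1.578 + 1.628 + 0.569 + 0.982 + 2.250 = 8.819
α = (k/(k−1))·(1 − sum of item variances/σ²_T) = (6/5)·(1 − 8.819/24.813) = 0.77

α = 0.77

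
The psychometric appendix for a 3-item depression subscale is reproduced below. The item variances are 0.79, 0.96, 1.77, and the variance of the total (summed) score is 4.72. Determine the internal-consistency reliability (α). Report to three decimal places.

α = 0.381

ΣVar(i) = 0.79 + 0.96 + 1.77 = 3.52
α = (k/(k−1))·(1 − ΣVar(i)/Var(T)) = (3/2)·(1 − 3.52/4.72) = 0.381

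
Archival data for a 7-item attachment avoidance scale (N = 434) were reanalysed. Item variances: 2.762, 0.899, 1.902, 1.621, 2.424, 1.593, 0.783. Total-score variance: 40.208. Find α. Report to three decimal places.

α = 0.819

Σσᵢ² = 2.762 + 0.899 + 1.902 + 1.621 + 2.424 + 1.593 + 0.783 = 11.984
α = (k/(k−1))·(1 − Σσᵢ²/σ²_total) = (7/6)·(1 − 11.984/40.208) = 0.819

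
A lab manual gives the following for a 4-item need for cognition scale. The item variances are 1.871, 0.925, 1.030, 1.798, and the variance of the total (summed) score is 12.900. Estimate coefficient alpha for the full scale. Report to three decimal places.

sum of item variances = 1.871 + 0.925 + 1.030 + 1.798 = 5.624
α = (k/(k−1))·(1 − sum of item variances/Var(T)) = (4/3)·(1 − 5.624/12.900) = 0.752

α = 0.752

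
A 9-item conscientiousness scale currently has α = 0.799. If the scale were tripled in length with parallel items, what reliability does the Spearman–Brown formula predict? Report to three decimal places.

predicted reliability = 0.923

Length factor m = 3
α' = m·α / (1 + (m−1)·α)
   = 3 × 0.799 / (1 + (3 − 1) × 0.799)
   = 2.3970 / 2.5980 = 0.923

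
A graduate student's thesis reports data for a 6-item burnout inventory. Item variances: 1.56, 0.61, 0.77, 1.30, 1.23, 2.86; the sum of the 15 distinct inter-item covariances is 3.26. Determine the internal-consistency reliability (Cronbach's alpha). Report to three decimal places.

ΣVar(i) = 1.56 + 0.61 + 0.77 + 1.30 + 1.23 + 2.86 = 8.33
Sum of distinct covariances = 3.26
total variance = ΣVar(i) + 2·Σcov = 8.33 + 2 × 3.26 = 14.85
α = (6/5)·(1 − 8.33/14.85) = 0.527

α = 0.527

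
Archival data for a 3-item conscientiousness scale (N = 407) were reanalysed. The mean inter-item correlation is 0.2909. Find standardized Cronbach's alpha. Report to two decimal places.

α = 0.55

Standardized α = k·r̄ / (1 + (k−1)·r̄) = 3 × 0.2909 / (1 + 2 × 0.2909)
  = 0.8727 / 1.5818 = 0.55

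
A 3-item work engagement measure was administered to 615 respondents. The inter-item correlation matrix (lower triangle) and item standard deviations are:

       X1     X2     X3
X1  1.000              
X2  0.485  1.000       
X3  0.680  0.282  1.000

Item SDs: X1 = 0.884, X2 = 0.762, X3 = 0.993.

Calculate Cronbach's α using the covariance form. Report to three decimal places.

Σσ²ᵢ = 0.884² + 0.762² + 0.993² = 2.3481
Covariances σ_ij = r_ij · s_i · s_j:
  σ(X1,X2) = 0.485 × 0.884 × 0.762 = 0.3267
  σ(X1,X3) = 0.680 × 0.884 × 0.993 = 0.5969
  σ(X2,X3) = 0.282 × 0.762 × 0.993 = 0.2134
σ²_T = Σσ²ᵢ + 2·Σσ_ij = 2.3481 + 2 × 1.1370 = 4.6221
α = (3/2)·(1 − 2.3481/4.6221) = 0.738

α = 0.738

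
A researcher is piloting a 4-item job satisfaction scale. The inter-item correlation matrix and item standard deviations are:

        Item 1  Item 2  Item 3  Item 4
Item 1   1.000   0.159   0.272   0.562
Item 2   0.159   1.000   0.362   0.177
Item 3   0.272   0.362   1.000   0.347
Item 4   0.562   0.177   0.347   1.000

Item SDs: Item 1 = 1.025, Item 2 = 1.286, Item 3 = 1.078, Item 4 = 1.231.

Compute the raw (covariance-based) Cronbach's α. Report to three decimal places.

Σσ²ᵢ = 1.025² + 1.286² + 1.078² + 1.231² = 5.3819
Covariances σ_ij = r_ij · s_i · s_j:
  σ(Item 1,Item 2) = 0.159 × 1.025 × 1.286 = 0.2096
  σ(Item 1,Item 3) = 0.272 × 1.025 × 1.078 = 0.3005
  σ(Item 1,Item 4) = 0.562 × 1.025 × 1.231 = 0.7091
  σ(Item 2,Item 3) = 0.362 × 1.286 × 1.078 = 0.5018
  σ(Item 2,Item 4) = 0.177 × 1.286 × 1.231 = 0.2802
  σ(Item 3,Item 4) = 0.347 × 1.078 × 1.231 = 0.4605
σ²_T = Σσ²ᵢ + 2·Σσ_ij = 5.3819 + 2 × 2.4617 = 10.3053
α = (4/3)·(1 − 5.3819/10.3053) = 0.637

α = 0.637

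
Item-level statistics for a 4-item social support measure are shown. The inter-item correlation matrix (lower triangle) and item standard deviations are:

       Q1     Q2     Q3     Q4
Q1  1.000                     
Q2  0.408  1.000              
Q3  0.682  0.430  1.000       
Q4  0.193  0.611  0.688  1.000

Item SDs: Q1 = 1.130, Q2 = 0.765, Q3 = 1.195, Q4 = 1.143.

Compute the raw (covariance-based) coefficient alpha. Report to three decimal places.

α = 0.795

Σσ²ᵢ = 1.130² + 0.765² + 1.195² + 1.143² = 4.5966
Covariances σ_ij = r_ij · s_i · s_j:
  σ(Q1,Q2) = 0.408 × 1.130 × 0.765 = 0.3527
  σ(Q1,Q3) = 0.682 × 1.130 × 1.195 = 0.9209
  σ(Q1,Q4) = 0.193 × 1.130 × 1.143 = 0.2493
  σ(Q2,Q3) = 0.430 × 0.765 × 1.195 = 0.3931
  σ(Q2,Q4) = 0.611 × 0.765 × 1.143 = 0.5343
  σ(Q3,Q4) = 0.688 × 1.195 × 1.143 = 0.9397
σ²_T = Σσ²ᵢ + 2·Σσ_ij = 4.5966 + 2 × 3.3900 = 11.3766
α = (4/3)·(1 − 4.5966/11.3766) = 0.795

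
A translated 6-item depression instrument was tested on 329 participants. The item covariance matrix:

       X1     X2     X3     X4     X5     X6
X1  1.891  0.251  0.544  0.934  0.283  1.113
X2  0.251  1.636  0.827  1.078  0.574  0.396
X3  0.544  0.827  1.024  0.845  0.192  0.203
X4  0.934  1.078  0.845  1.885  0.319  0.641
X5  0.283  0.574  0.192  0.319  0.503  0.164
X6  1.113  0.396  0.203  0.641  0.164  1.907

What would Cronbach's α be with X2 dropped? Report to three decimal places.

Remaining items: X1, X3, X4, X5, X6 (k = 5).
ΣVar(i) = 1.891 + 1.024 + 1.885 + 0.503 + 1.907 = 7.210
σ²_total = 7.210 + 2 × 5.238 = 17.686
α (item deleted) = (5/4)·(1 − 7.210/17.686) = 0.740

α = 0.740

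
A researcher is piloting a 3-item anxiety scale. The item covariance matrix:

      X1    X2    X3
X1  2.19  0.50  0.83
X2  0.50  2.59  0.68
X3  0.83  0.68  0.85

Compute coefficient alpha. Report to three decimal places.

ΣVar(i) = 2.19 + 2.59 + 0.85 = 5.63
Sum of the distinct covariances = 2.01
Var(T) = 5.63 + 2 × 2.01 = 9.65
α = (k/(k−1))·(1 − ΣVar(i)/Var(T)) = (3/2)·(1 − 5.63/9.65) = 0.625

α = 0.625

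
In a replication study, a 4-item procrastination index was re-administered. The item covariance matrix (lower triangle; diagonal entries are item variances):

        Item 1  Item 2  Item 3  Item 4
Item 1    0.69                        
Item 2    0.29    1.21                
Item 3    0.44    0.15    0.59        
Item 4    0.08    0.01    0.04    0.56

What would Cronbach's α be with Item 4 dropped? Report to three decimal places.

Remaining items: Item 1, Item 2, Item 3 (k = 3).
Σσ²ᵢ = 0.69 + 1.21 + 0.59 = 2.49
σ²_T = 2.49 + 2 × 0.88 = 4.25
α (item deleted) = (3/2)·(1 − 2.49/4.25) = 0.621

α = 0.621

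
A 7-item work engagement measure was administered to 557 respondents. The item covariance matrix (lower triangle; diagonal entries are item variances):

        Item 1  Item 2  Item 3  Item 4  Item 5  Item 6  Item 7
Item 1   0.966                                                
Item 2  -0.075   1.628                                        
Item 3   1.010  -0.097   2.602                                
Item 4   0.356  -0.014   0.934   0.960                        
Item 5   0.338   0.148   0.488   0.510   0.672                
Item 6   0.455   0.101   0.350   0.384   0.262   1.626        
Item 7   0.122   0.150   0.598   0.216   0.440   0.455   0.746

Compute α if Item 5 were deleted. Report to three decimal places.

α = 0.644

Remaining items: Item 1, Item 2, Item 3, Item 4, Item 6, Item 7 (k = 6).
Σσ²ᵢ = 0.966 + 1.628 + 2.602 + 0.960 + 1.626 + 0.746 = 8.528
σ²_total = 8.528 + 2 × 4.945 = 18.418
α (item deleted) = (6/5)·(1 − 8.528/18.418) = 0.644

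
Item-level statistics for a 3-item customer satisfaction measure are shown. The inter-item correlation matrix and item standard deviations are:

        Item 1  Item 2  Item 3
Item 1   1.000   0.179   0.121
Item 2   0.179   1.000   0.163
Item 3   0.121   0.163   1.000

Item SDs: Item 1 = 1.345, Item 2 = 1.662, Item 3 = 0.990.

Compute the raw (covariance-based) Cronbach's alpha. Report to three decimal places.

Cronbach's alpha = 0.345

Σσ²ᵢ = 1.345² + 1.662² + 0.990² = 5.5514
Covariances σ_ij = r_ij · s_i · s_j:
  σ(Item 1,Item 2) = 0.179 × 1.345 × 1.662 = 0.4001
  σ(Item 1,Item 3) = 0.121 × 1.345 × 0.990 = 0.1611
  σ(Item 2,Item 3) = 0.163 × 1.662 × 0.990 = 0.2682
σ²_T = Σσ²ᵢ + 2·Σσ_ij = 5.5514 + 2 × 0.8294 = 7.2102
α = (3/2)·(1 − 5.5514/7.2102) = 0.345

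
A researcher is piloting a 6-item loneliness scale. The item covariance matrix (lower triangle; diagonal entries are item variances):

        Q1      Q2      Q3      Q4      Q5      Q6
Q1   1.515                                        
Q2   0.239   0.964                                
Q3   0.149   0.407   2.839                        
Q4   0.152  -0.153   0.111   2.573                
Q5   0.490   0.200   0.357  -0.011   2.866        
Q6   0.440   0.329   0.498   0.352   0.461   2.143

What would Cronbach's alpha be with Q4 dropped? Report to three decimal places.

Remaining items: Q1, Q2, Q3, Q5, Q6 (k = 5).
sum of item variances = 1.515 + 0.964 + 2.839 + 2.866 + 2.143 = 10.327
σ²_T = 10.327 + 2 × 3.570 = 17.467
α (item deleted) = (5/4)·(1 − 10.327/17.467) = 0.511

Cronbach's alpha = 0.511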